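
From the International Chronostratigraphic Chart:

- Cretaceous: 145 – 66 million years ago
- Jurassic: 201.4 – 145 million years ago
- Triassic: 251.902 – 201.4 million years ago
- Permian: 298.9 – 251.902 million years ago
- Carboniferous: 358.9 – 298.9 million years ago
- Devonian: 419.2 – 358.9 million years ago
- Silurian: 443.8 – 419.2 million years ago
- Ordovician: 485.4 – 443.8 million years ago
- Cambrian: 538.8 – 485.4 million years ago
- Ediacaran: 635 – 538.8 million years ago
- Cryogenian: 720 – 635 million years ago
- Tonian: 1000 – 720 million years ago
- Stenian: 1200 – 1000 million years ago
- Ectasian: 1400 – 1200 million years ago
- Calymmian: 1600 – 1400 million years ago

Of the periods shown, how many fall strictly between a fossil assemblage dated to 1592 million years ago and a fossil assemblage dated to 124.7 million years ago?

The older date is 1592 Ma and the younger is 124.7 Ma.
Periods with start < 1592 and end > 124.7 Ma: Ectasian (1400–1200), Stenian (1200–1000), Tonian (1000–720), Cryogenian (720–635), Ediacaran (635–538.8), Cambrian (538.8–485.4), Ordovician (485.4–443.8), Silurian (443.8–419.2), Devonian (419.2–358.9), Carboniferous (358.9–298.9), Permian (298.9–251.902), Triassic (251.902–201.4), Jurassic (201.4–145).
That is 13 complete periods.

13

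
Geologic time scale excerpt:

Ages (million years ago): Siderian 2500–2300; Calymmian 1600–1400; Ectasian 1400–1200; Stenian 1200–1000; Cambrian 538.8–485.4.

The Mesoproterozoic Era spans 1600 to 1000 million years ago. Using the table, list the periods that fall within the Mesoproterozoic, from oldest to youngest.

Periods with both bounds inside 1600–1000 Ma: Calymmian (1600–1400), Ectasian (1400–1200), Stenian (1200–1000).

Calymmian, Ectasian, Stenian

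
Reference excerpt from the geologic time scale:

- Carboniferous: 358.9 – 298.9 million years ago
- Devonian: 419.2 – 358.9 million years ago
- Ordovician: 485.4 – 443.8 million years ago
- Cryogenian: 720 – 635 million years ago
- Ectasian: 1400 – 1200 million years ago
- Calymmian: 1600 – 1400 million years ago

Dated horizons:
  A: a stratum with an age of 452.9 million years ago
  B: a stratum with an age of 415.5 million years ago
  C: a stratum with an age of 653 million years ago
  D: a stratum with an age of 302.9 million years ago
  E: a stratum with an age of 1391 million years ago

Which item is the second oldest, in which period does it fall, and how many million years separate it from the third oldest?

C, in the Cryogenian; 200.1 million years to A

Sorted oldest-first by Ma: E (1391), C (653), A (452.9), B (415.5), D (302.9).
The second oldest is C at 653 Ma, which lies in 720–635 Ma: the Cryogenian.
The third oldest is A at 452.9 Ma; separation = |653 − 452.9| = 200.1 Myr.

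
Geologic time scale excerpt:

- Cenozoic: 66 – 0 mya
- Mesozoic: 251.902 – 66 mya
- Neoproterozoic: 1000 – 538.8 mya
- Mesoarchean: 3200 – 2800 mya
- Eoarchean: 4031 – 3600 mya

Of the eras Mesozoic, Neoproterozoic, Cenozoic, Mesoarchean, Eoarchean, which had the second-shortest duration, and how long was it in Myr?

Durations: Mesozoic 185.902; Neoproterozoic 461.2; Cenozoic 66; Mesoarchean 400; Eoarchean 431 Myr.
Sorted shortest-first: Cenozoic (66), Mesozoic (185.902), Mesoarchean (400), Eoarchean (431), Neoproterozoic (461.2).
The second shortest is Mesozoic at 185.902 Myr.

Mesozoic, 185.902 million years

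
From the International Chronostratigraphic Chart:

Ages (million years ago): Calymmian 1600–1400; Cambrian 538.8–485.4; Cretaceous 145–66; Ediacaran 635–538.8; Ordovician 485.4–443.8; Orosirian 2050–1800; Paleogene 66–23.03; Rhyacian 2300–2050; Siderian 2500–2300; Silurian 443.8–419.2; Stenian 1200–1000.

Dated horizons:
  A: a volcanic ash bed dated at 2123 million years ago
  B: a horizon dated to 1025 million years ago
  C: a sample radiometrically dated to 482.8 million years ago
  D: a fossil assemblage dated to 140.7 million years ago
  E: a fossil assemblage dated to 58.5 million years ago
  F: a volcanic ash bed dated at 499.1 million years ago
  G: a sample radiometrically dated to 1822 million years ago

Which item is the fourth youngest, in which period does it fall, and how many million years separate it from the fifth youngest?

Sorted youngest-first by Ma: E (58.5), D (140.7), C (482.8), F (499.1), B (1025), G (1822), A (2123).
The fourth youngest is F at 499.1 Ma, which lies in 538.8–485.4 Ma: the Cambrian.
The fifth youngest is B at 1025 Ma; separation = |499.1 − 1025| = 525.9 Myr.

F, in the Cambrian; 525.9 million years to B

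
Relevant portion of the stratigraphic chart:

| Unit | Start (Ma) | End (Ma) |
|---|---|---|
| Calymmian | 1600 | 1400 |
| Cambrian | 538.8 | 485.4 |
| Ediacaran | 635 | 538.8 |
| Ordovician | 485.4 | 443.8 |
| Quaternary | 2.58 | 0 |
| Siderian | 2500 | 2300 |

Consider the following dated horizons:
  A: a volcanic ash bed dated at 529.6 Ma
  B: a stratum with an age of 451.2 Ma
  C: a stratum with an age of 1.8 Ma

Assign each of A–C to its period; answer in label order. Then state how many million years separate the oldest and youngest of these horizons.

A: 529.6 Ma lies in 538.8–485.4 Ma, so Cambrian.
B: 451.2 Ma lies in 485.4–443.8 Ma, so Ordovician.
C: 1.8 Ma lies in 2.58–0 Ma, so Quaternary.
Oldest = 529.6 Ma, youngest = 1.8 Ma → span 527.8 Myr.

A — Cambrian; B — Ordovician; C — Quaternary; span 527.8 million years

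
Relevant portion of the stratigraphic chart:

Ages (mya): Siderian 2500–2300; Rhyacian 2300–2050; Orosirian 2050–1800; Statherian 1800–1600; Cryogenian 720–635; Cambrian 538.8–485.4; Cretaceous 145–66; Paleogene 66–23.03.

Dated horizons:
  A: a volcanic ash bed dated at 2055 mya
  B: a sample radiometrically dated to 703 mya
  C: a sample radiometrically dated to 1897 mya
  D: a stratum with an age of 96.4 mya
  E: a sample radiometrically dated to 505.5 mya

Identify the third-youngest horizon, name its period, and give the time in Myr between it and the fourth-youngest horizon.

Smaller Ma means younger, so youngest first: D 96.4 < E 505.5 < B 703 < C 1897 < A 2055.
Counting 3 along gives B (703 Ma); the excerpt puts that inside the Cryogenian, 720–635 Ma.
Next in line is C (1897 Ma), and 1897 − 703 = 1194 Myr.

B, in the Cryogenian; 1194 million years to C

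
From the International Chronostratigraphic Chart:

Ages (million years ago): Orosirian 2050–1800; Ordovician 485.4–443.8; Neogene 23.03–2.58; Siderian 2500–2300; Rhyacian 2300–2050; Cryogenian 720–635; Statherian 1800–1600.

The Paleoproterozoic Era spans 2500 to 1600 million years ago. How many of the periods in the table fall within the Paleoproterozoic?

Periods inside 2500–1600 Ma: Siderian, Rhyacian, Orosirian, Statherian — 4 in total.

4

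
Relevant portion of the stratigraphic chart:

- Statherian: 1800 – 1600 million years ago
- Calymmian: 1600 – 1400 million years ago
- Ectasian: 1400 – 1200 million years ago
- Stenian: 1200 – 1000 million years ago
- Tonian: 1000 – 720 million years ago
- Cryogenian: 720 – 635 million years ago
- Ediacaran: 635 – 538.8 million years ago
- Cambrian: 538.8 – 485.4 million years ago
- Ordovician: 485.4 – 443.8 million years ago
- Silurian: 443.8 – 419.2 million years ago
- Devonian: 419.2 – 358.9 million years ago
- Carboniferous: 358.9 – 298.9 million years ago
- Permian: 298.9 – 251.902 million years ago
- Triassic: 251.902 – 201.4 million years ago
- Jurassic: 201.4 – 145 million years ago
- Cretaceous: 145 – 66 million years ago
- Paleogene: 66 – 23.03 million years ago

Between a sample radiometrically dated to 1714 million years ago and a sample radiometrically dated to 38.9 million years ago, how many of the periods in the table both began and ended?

The older date is 1714 Ma and the younger is 38.9 Ma.
Periods with start < 1714 and end > 38.9 Ma: Calymmian (1600–1400), Ectasian (1400–1200), Stenian (1200–1000), Tonian (1000–720), Cryogenian (720–635), Ediacaran (635–538.8), Cambrian (538.8–485.4), Ordovician (485.4–443.8), Silurian (443.8–419.2), Devonian (419.2–358.9), Carboniferous (358.9–298.9), Permian (298.9–251.902), Triassic (251.902–201.4), Jurassic (201.4–145), Cretaceous (145–66).
That is 15 complete periods.

15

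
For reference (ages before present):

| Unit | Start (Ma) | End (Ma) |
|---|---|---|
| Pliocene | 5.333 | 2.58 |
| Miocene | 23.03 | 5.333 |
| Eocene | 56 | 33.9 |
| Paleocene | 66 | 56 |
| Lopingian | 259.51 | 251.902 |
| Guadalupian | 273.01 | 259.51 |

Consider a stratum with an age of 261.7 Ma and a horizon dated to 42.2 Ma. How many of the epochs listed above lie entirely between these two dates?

2

The older date is 261.7 Ma and the younger is 42.2 Ma.
Epochs with start < 261.7 and end > 42.2 Ma: Lopingian (259.51–251.902), Paleocene (66–56).
That is 2 complete epochs.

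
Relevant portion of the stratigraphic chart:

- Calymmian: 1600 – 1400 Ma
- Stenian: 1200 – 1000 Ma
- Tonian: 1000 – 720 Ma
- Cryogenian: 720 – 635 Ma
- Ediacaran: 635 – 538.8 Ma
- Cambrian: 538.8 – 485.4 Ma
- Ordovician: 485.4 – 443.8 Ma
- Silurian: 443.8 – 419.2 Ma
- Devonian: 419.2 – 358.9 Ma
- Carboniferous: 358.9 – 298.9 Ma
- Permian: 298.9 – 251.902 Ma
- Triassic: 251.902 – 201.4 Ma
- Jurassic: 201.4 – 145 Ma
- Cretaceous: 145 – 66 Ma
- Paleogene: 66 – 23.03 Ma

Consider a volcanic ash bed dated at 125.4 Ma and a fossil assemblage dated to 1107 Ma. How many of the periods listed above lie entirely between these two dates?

11

1107 Ma sits inside the Stenian (1200–1000) and 125.4 Ma inside the Cretaceous (145–66); neither of those is wholly between the two dates.
The listed periods lying completely between them are Tonian, Cryogenian, Ediacaran, Cambrian, Ordovician, Silurian, Devonian, Carboniferous, Permian, Triassic, Jurassic — 11 in all.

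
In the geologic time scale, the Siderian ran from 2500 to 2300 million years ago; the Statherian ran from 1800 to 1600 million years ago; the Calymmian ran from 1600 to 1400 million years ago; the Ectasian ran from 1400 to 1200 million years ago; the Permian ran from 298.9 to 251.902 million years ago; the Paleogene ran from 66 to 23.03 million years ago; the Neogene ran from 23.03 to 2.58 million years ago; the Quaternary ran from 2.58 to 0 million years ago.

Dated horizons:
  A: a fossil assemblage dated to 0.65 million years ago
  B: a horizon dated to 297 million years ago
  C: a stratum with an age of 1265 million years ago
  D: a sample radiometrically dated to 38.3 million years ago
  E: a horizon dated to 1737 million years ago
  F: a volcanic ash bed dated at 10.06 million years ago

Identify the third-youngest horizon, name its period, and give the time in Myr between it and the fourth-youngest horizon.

D, in the Paleogene; 258.7 million years to B

Sorted youngest-first by Ma: A (0.65), F (10.06), D (38.3), B (297), C (1265), E (1737).
The third youngest is D at 38.3 Ma, which lies in 66–23.03 Ma: the Paleogene.
The fourth youngest is B at 297 Ma; separation = |38.3 − 297| = 258.7 Myr.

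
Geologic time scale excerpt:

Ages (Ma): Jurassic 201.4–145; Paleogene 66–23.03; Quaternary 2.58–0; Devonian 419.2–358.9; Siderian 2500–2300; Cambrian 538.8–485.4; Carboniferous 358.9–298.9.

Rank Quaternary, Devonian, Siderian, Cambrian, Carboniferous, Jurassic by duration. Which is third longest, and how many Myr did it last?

Durations: Quaternary 2.58; Devonian 60.3; Siderian 200; Cambrian 53.4; Carboniferous 60; Jurassic 56.4 Myr.
Sorted longest-first: Siderian (200), Devonian (60.3), Carboniferous (60), Jurassic (56.4), Cambrian (53.4), Quaternary (2.58).
The third longest is Carboniferous at 60 Myr.

Carboniferous, 60 million years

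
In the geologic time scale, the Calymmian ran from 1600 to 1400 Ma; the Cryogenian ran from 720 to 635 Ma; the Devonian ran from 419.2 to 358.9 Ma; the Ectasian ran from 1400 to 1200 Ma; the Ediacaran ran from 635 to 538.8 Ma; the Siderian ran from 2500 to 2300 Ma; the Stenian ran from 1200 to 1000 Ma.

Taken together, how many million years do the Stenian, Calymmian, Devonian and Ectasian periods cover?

Duration is start − end for each: (1200 − 1000) + (1600 − 1400) + (419.2 − 358.9) + (1400 − 1200).
That is 200 + 200 + 60.3 + 200, which totals 660.3 million years.

660.3 million years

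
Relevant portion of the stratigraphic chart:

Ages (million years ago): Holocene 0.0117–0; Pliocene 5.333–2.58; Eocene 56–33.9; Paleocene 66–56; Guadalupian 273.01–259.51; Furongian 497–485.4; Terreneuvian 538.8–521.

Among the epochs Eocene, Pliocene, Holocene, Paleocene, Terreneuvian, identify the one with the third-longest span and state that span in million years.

Paleocene, 10 million years

Durations: Eocene 22.1; Pliocene 2.753; Holocene 0.0117; Paleocene 10; Terreneuvian 17.8 Myr.
Sorted longest-first: Eocene (22.1), Terreneuvian (17.8), Paleocene (10), Pliocene (2.753), Holocene (0.0117).
The third longest is Paleocene at 10 Myr.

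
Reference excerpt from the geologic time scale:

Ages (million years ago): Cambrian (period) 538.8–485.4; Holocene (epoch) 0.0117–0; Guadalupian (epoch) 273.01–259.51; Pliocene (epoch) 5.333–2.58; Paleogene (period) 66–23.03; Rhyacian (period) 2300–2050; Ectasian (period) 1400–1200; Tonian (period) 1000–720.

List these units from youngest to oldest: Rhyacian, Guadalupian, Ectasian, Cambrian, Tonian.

Guadalupian, then Cambrian, then Tonian, then Ectasian, then Rhyacian

The oldest of these is Rhyacian (starts 2300 Ma) and the youngest is Guadalupian (ends 259.51 Ma).
In between, by decreasing start age: Ectasian (1400), Tonian (1000), Cambrian (538.8).
Listing youngest first means reversing that sequence.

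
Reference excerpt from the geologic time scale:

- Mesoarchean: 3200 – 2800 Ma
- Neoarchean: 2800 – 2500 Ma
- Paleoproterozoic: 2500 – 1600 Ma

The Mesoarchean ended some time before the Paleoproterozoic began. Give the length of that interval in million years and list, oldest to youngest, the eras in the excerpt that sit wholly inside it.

The Mesoarchean closes at 2800 Ma and the Paleoproterozoic opens at 2500 Ma, so the interval is 2800 − 2500 = 300 Myr.
An era fits inside if it starts at or after 2800 Ma and ends at or before 2500 Ma; oldest first that gives Neoarchean.

300 million years; Neoarchean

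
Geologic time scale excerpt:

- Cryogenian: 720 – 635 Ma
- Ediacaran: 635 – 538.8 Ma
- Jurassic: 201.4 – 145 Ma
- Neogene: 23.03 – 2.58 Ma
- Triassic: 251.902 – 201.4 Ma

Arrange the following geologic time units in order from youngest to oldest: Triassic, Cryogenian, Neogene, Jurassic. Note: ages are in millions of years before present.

The oldest of these is Cryogenian (starts 720 Ma) and the youngest is Neogene (ends 2.58 Ma).
In between, by decreasing start age: Triassic (251.902), Jurassic (201.4).
Listing youngest first means reversing that sequence.

Neogene → Jurassic → Triassic → Cryogenian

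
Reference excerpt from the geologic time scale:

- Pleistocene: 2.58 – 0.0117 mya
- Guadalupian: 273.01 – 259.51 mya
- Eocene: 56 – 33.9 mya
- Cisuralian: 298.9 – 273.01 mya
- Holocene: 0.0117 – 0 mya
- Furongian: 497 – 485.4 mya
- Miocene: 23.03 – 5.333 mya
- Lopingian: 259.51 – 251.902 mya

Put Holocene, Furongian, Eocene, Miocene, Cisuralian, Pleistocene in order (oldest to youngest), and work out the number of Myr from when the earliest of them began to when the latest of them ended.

Start ages (Ma): Furongian 497, Cisuralian 298.9, Eocene 56, Miocene 23.03, Pleistocene 2.58, Holocene 0.0117.
Ordered oldest to youngest: Furongian, Cisuralian, Eocene, Miocene, Pleistocene, Holocene.
Span = 497 − 0 = 497 Myr.

Furongian, Cisuralian, Eocene, Miocene, Pleistocene, Holocene; total span 497 Myr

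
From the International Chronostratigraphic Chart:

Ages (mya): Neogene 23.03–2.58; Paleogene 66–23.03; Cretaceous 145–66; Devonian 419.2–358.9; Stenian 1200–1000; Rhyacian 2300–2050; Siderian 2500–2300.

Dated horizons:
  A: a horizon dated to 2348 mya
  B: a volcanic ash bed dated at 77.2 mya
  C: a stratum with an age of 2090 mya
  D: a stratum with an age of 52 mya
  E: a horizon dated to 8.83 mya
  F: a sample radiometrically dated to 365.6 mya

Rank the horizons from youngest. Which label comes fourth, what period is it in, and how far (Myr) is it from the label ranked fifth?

Sorted youngest-first by Ma: E (8.83), D (52), B (77.2), F (365.6), C (2090), A (2348).
The fourth youngest is F at 365.6 Ma, which lies in 419.2–358.9 Ma: the Devonian.
The fifth youngest is C at 2090 Ma; separation = |365.6 − 2090| = 1724.4 Myr.

F, in the Devonian; 1724.4 million years to C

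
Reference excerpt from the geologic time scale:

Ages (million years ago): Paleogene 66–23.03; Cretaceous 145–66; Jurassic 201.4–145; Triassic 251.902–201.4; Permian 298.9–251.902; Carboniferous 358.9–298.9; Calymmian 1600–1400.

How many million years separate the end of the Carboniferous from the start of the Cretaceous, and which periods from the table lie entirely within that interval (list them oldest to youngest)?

The Carboniferous closes at 298.9 Ma and the Cretaceous opens at 145 Ma, so the interval is 298.9 − 145 = 153.9 Myr.
A period fits inside if it starts at or after 298.9 Ma and ends at or before 145 Ma; oldest first that gives Permian, Triassic, Jurassic.

153.9 million years; Permian, Triassic, Jurassic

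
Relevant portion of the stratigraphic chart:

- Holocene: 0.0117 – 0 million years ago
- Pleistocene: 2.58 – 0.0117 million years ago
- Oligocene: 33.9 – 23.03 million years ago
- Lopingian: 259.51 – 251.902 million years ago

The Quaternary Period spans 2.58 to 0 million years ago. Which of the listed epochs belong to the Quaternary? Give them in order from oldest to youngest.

Epochs with both bounds inside 2.58–0 Ma: Pleistocene (2.58–0.0117), Holocene (0.0117–0).

Pleistocene, Holocene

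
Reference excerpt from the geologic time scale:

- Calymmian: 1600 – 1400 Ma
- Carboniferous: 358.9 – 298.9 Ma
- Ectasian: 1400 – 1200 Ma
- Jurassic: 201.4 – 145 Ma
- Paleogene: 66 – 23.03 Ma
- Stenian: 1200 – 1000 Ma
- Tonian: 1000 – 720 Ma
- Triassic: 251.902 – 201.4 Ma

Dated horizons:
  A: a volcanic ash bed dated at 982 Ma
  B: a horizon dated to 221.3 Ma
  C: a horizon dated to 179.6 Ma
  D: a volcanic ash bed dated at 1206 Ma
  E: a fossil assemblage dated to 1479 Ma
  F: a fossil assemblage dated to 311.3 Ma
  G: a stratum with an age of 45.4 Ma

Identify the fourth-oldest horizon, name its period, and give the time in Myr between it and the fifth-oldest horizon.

Larger Ma means older, so oldest first: E 1479 > D 1206 > A 982 > F 311.3 > B 221.3 > C 179.6 > G 45.4.
Counting 4 along gives F (311.3 Ma); the excerpt puts that inside the Carboniferous, 358.9–298.9 Ma.
Next in line is B (221.3 Ma), and 311.3 − 221.3 = 90 Myr.

F, in the Carboniferous; 90 million years to B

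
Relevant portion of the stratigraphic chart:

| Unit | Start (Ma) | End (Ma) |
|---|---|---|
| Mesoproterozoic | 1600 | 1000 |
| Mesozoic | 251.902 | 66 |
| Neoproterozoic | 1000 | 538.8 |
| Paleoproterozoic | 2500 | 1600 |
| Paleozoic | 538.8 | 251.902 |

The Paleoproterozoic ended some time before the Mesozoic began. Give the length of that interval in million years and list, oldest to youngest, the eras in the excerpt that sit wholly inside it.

1348.098 million years; Mesoproterozoic, Neoproterozoic, Paleozoic

End of Paleoproterozoic = 1600 Ma; start of Mesozoic = 251.902 Ma.
Gap = 1600 − 251.902 = 1348.098 Myr.
Eras wholly inside 1600–251.902 Ma: Mesoproterozoic (1600–1000), Neoproterozoic (1000–538.8), Paleozoic (538.8–251.902).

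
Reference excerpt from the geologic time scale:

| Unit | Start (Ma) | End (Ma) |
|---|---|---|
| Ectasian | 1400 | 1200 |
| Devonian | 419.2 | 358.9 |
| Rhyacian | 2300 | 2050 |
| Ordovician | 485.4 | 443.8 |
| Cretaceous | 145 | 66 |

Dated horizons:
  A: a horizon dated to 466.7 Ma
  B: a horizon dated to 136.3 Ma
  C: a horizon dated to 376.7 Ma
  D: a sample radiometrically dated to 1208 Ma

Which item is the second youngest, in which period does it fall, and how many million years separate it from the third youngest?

Sorted youngest-first by Ma: B (136.3), C (376.7), A (466.7), D (1208).
The second youngest is C at 376.7 Ma, which lies in 419.2–358.9 Ma: the Devonian.
The third youngest is A at 466.7 Ma; separation = |376.7 − 466.7| = 90 Myr.

C, in the Devonian; 90 million years to A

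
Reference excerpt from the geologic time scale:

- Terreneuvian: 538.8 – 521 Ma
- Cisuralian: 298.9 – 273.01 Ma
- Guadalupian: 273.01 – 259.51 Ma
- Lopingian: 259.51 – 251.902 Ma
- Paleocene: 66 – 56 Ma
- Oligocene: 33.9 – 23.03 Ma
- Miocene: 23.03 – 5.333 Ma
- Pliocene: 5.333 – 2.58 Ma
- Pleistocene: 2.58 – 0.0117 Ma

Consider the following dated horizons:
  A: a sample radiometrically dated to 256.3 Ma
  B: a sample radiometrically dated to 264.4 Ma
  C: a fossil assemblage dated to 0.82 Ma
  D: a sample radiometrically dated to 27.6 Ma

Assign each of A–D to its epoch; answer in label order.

A: 256.3 Ma lies in 259.51–251.902 Ma, so Lopingian.
B: 264.4 Ma lies in 273.01–259.51 Ma, so Guadalupian.
C: 0.82 Ma lies in 2.58–0.0117 Ma, so Pleistocene.
D: 27.6 Ma lies in 33.9–23.03 Ma, so Oligocene.

A — Lopingian; B — Guadalupian; C — Pleistocene; D — Oligocene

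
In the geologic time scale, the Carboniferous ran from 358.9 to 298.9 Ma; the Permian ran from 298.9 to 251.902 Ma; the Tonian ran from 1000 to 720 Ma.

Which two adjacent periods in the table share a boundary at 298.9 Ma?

Carboniferous and Permian

The Carboniferous ends at 298.9 Ma and the Permian begins at 298.9 Ma, so they share that boundary.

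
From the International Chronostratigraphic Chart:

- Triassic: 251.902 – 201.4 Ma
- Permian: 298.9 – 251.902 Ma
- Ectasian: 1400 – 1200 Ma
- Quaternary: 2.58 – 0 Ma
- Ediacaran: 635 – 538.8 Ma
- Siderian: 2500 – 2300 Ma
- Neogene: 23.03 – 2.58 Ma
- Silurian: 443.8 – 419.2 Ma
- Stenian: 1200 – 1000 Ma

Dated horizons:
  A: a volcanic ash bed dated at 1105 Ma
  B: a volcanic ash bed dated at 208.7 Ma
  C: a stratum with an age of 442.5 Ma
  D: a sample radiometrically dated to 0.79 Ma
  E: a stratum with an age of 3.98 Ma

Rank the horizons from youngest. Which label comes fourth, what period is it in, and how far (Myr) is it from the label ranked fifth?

C, in the Silurian; 662.5 million years to A

Smaller Ma means younger, so youngest first: D 0.79 < E 3.98 < B 208.7 < C 442.5 < A 1105.
Counting 4 along gives C (442.5 Ma); the excerpt puts that inside the Silurian, 443.8–419.2 Ma.
Next in line is A (1105 Ma), and 1105 − 442.5 = 662.5 Myr.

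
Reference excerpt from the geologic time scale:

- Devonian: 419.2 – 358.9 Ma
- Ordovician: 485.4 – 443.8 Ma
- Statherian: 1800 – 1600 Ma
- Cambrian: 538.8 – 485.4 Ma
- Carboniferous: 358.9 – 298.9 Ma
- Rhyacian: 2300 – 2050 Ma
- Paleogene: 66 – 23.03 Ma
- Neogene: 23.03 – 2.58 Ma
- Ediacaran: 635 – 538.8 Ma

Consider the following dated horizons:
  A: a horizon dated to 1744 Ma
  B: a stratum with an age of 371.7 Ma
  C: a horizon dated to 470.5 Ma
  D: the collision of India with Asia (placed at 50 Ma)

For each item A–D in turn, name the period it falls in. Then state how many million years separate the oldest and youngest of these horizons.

A: 1744 Ma lies in 1800–1600 Ma, so Statherian.
B: 371.7 Ma lies in 419.2–358.9 Ma, so Devonian.
C: 470.5 Ma lies in 485.4–443.8 Ma, so Ordovician.
D: 50 Ma lies in 66–23.03 Ma, so Paleogene.
Oldest = 1744 Ma, youngest = 50 Ma → span 1694 Myr.

A — Statherian; B — Devonian; C — Ordovician; D — Paleogene; span 1694 million years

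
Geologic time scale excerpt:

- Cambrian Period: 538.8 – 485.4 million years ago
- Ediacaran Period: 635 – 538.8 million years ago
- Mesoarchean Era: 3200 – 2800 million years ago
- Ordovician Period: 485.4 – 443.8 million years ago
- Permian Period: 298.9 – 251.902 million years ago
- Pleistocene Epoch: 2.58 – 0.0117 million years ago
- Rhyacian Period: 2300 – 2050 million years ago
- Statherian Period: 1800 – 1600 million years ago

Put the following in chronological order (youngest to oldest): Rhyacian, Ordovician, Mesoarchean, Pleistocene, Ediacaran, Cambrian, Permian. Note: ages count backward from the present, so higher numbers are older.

Sorting by start age (ascending Ma, since larger Ma = older): Pleistocene start 2.58, Permian start 298.9, Ordovician start 485.4, Cambrian start 538.8, Ediacaran start 635, Rhyacian start 2300, Mesoarchean start 3200.

Pleistocene → Permian → Ordovician → Cambrian → Ediacaran → Rhyacian → Mesoarchean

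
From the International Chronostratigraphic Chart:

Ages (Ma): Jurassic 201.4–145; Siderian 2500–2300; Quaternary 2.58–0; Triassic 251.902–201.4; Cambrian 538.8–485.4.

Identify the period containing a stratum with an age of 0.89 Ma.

0.89 Ma lies between 2.58 and 0 Ma, so it falls in the Quaternary.

Quaternary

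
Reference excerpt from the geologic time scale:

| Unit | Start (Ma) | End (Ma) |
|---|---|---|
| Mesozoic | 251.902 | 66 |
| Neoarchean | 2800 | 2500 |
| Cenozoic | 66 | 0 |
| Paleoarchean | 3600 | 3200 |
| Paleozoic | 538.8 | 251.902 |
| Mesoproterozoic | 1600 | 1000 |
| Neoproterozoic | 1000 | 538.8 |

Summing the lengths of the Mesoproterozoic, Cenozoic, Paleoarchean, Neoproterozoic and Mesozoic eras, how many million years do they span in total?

1713.102 million years

Duration is start − end for each: (1600 − 1000) + (66 − 0) + (3600 − 3200) + (1000 − 538.8) + (251.902 − 66).
That is 600 + 66 + 400 + 461.2 + 185.902, which totals 1713.102 million years.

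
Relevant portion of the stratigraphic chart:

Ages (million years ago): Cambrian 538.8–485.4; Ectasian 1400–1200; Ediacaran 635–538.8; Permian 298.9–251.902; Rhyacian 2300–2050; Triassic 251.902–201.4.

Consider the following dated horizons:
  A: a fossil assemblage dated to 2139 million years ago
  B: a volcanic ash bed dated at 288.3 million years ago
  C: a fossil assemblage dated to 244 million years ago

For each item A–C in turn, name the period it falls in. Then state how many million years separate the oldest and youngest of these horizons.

A — Rhyacian; B — Permian; C — Triassic; span 1895 million years

A: 2139 Ma lies in 2300–2050 Ma, so Rhyacian.
B: 288.3 Ma lies in 298.9–251.902 Ma, so Permian.
C: 244 Ma lies in 251.902–201.4 Ma, so Triassic.
Oldest = 2139 Ma, youngest = 244 Ma → span 1895 Myr.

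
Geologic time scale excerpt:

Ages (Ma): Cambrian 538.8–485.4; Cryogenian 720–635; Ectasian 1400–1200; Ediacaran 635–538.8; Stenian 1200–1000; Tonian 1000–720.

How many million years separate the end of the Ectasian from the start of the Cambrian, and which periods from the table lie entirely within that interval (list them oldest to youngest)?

End of Ectasian = 1200 Ma; start of Cambrian = 538.8 Ma.
Gap = 1200 − 538.8 = 661.2 Myr.
Periods wholly inside 1200–538.8 Ma: Stenian (1200–1000), Tonian (1000–720), Cryogenian (720–635), Ediacaran (635–538.8).

661.2 million years; Stenian, Tonian, Cryogenian, Ediacaran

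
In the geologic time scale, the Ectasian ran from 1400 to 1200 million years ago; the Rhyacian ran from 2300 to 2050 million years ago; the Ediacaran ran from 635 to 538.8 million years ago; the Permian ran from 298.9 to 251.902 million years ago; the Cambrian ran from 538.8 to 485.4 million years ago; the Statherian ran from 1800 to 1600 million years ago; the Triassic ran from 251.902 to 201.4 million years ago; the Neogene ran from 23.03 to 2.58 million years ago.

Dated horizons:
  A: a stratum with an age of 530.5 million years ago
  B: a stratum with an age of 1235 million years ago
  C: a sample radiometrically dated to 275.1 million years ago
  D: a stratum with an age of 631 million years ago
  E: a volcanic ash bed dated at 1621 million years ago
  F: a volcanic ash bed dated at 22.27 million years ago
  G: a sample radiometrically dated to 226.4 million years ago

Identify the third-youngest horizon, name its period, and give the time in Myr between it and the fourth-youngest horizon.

C, in the Permian; 255.4 million years to A

Smaller Ma means younger, so youngest first: F 22.27 < G 226.4 < C 275.1 < A 530.5 < D 631 < B 1235 < E 1621.
Counting 3 along gives C (275.1 Ma); the excerpt puts that inside the Permian, 298.9–251.902 Ma.
Next in line is A (530.5 Ma), and 530.5 − 275.1 = 255.4 Myr.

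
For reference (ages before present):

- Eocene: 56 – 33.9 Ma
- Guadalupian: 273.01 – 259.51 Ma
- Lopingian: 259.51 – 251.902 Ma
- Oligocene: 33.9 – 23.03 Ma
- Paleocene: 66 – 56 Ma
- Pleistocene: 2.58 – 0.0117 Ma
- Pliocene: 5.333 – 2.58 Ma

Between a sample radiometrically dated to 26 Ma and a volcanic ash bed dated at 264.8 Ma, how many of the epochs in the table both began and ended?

The older date is 264.8 Ma and the younger is 26 Ma.
Epochs with start < 264.8 and end > 26 Ma: Lopingian (259.51–251.902), Paleocene (66–56), Eocene (56–33.9).
That is 3 complete epochs.

3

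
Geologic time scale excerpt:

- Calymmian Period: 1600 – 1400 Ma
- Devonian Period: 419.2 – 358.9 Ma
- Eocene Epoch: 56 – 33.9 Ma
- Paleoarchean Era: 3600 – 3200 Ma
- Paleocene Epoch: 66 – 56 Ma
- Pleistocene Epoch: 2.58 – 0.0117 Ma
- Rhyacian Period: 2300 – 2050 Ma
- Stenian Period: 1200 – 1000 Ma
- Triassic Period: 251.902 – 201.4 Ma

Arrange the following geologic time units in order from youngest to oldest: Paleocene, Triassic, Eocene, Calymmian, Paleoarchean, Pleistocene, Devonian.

The oldest of these is Paleoarchean (starts 3600 Ma) and the youngest is Pleistocene (ends 0.0117 Ma).
In between, by decreasing start age: Calymmian (1600), Devonian (419.2), Triassic (251.902), Paleocene (66), Eocene (56).
Listing youngest first means reversing that sequence.

Pleistocene, Eocene, Paleocene, Triassic, Devonian, Calymmian, Paleoarchean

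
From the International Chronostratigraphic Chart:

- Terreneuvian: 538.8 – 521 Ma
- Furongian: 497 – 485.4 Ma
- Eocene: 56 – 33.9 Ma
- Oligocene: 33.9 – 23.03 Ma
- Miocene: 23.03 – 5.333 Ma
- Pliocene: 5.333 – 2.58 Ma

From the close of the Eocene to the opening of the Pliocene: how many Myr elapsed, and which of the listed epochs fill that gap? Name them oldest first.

28.567 million years; Oligocene, Miocene

The Eocene closes at 33.9 Ma and the Pliocene opens at 5.333 Ma, so the interval is 33.9 − 5.333 = 28.567 Myr.
An epoch fits inside if it starts at or after 33.9 Ma and ends at or before 5.333 Ma; oldest first that gives Oligocene, Miocene.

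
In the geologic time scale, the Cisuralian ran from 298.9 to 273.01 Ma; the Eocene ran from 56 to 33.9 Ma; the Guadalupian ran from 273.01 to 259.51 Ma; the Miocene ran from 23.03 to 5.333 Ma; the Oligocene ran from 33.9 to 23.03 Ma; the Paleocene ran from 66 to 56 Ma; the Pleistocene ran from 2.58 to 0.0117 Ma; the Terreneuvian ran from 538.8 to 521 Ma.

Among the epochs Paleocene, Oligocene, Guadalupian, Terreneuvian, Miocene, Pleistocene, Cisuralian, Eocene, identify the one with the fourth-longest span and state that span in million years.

Durations: Paleocene 10; Oligocene 10.87; Guadalupian 13.5; Terreneuvian 17.8; Miocene 17.697; Pleistocene 2.5683; Cisuralian 25.89; Eocene 22.1 Myr.
Sorted longest-first: Cisuralian (25.89), Eocene (22.1), Terreneuvian (17.8), Miocene (17.697), Guadalupian (13.5), Oligocene (10.87), Paleocene (10), Pleistocene (2.5683).
The fourth longest is Miocene at 17.697 Myr.

Miocene, 17.697 million years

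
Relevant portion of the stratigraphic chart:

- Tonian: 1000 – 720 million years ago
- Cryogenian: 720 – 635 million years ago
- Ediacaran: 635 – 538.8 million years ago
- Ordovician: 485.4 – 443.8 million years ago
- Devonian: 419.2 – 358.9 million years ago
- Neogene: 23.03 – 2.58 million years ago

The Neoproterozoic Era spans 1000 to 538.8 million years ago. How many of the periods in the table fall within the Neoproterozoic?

3

Periods inside 1000–538.8 Ma: Tonian, Cryogenian, Ediacaran — 3 in total.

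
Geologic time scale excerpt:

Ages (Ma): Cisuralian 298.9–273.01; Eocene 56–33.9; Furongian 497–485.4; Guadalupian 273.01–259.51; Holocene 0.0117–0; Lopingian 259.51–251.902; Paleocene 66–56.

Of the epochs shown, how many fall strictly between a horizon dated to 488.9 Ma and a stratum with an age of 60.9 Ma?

3

The older date is 488.9 Ma and the younger is 60.9 Ma.
Epochs with start < 488.9 and end > 60.9 Ma: Cisuralian (298.9–273.01), Guadalupian (273.01–259.51), Lopingian (259.51–251.902).
That is 3 complete epochs.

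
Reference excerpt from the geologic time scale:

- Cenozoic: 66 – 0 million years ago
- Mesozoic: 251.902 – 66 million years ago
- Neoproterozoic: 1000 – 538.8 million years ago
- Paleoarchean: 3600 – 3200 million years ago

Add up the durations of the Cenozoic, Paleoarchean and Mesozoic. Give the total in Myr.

Duration is start − end for each: (66 − 0) + (3600 − 3200) + (251.902 − 66).
That is 66 + 400 + 185.902, which totals 651.902 million years.

651.902 million years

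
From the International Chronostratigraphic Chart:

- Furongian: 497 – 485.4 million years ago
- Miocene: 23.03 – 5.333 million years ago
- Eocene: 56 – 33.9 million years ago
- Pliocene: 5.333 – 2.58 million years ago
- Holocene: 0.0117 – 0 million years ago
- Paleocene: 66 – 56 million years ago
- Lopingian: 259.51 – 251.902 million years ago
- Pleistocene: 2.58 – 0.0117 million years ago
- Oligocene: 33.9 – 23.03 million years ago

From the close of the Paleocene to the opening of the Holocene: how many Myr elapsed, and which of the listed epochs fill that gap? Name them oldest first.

The Paleocene closes at 56 Ma and the Holocene opens at 0.0117 Ma, so the interval is 56 − 0.0117 = 55.9883 Myr.
An epoch fits inside if it starts at or after 56 Ma and ends at or before 0.0117 Ma; oldest first that gives Eocene, Oligocene, Miocene, Pliocene, Pleistocene.

55.9883 million years; Eocene, Oligocene, Miocene, Pliocene, Pleistocene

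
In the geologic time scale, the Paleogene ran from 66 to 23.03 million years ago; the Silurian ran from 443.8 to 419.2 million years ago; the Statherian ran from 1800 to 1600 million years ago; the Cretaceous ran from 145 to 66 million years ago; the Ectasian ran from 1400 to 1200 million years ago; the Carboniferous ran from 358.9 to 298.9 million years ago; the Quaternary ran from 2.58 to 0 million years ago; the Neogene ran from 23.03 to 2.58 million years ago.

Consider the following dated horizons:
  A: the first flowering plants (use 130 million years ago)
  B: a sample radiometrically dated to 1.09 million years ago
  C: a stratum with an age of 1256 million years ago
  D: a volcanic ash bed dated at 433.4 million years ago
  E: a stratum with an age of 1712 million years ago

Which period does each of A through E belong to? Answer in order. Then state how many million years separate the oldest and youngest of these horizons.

A — Cretaceous; B — Quaternary; C — Ectasian; D — Silurian; E — Statherian; span 1710.91 million years

Match each age against the start–end ranges in the excerpt: A = 130 Ma → Cretaceous (145–66); B = 1.09 Ma → Quaternary (2.58–0); C = 1256 Ma → Ectasian (1400–1200); D = 433.4 Ma → Silurian (443.8–419.2); E = 1712 Ma → Statherian (1800–1600).
The largest age is 1712 Ma and the smallest is 1.09 Ma; their difference is 1710.91 Myr.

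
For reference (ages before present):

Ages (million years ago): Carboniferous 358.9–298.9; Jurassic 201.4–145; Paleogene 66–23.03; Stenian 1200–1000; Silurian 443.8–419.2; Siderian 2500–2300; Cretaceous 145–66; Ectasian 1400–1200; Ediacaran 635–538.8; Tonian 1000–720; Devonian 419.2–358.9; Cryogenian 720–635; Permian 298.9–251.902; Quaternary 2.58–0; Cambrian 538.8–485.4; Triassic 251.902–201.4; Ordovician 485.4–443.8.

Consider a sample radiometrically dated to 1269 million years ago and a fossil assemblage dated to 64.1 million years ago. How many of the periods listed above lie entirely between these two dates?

1269 Ma sits inside the Ectasian (1400–1200) and 64.1 Ma inside the Paleogene (66–23.03); neither of those is wholly between the two dates.
The listed periods lying completely between them are Stenian, Tonian, Cryogenian, Ediacaran, Cambrian, Ordovician, Silurian, Devonian, Carboniferous, Permian, Triassic, Jurassic, Cretaceous — 13 in all.

13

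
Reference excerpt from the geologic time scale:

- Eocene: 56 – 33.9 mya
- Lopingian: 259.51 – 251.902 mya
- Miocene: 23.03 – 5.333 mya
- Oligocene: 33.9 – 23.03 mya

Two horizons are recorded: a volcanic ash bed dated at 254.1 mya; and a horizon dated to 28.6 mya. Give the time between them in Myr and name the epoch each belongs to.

225.5 million years apart; the first in the Lopingian, the second in the Oligocene

Elapsed time: 254.1 − 28.6 = 225.5 Myr.
254.1 Ma lies within 259.51–251.902 Ma: Lopingian.
28.6 Ma lies within 33.9–23.03 Ma: Oligocene.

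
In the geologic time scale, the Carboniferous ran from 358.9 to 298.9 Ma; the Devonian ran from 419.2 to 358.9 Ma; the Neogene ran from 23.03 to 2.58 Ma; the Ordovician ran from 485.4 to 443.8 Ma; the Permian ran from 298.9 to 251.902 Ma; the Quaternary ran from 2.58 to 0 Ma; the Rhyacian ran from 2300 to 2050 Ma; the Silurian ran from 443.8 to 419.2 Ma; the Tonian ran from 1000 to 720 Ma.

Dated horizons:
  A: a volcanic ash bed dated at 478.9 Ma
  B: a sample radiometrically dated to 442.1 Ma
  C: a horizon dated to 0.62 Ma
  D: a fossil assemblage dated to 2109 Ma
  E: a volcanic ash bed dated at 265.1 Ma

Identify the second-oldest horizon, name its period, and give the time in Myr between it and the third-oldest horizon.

A, in the Ordovician; 36.8 million years to B

Larger Ma means older, so oldest first: D 2109 > A 478.9 > B 442.1 > E 265.1 > C 0.62.
Counting 2 along gives A (478.9 Ma); the excerpt puts that inside the Ordovician, 485.4–443.8 Ma.
Next in line is B (442.1 Ma), and 478.9 − 442.1 = 36.8 Myr.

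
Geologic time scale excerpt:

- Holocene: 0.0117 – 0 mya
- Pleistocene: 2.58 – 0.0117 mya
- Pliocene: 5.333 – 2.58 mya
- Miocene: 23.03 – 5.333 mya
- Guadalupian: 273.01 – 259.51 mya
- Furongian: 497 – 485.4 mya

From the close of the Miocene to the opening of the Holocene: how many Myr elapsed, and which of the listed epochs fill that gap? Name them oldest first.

5.3213 million years; Pliocene, Pleistocene

The Miocene closes at 5.333 Ma and the Holocene opens at 0.0117 Ma, so the interval is 5.333 − 0.0117 = 5.3213 Myr.
An epoch fits inside if it starts at or after 5.333 Ma and ends at or before 0.0117 Ma; oldest first that gives Pliocene, Pleistocene.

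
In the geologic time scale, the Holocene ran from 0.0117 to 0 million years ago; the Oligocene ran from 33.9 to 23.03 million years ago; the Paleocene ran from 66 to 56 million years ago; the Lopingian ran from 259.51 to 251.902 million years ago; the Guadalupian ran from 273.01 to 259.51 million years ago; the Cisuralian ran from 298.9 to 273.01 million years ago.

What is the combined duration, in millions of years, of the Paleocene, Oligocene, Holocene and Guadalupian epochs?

Duration is start − end for each: (66 − 56) + (33.9 − 23.03) + (0.0117 − 0) + (273.01 − 259.51).
That is 10 + 10.87 + 0.0117 + 13.5, which totals 34.3817 million years.

34.3817 million years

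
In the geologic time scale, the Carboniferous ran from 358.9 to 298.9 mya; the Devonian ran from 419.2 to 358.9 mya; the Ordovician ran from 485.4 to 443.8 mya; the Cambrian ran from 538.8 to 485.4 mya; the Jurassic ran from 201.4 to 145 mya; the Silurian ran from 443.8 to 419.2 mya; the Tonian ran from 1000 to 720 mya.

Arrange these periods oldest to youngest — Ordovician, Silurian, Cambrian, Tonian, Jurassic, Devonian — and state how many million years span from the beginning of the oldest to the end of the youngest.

Tonian → Cambrian → Ordovician → Silurian → Devonian → Jurassic; total span 855 Myr

Start ages (Ma): Tonian 1000, Cambrian 538.8, Ordovician 485.4, Silurian 443.8, Devonian 419.2, Jurassic 201.4.
Ordered oldest to youngest: Tonian, Cambrian, Ordovician, Silurian, Devonian, Jurassic.
Span = 1000 − 145 = 855 Myr.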